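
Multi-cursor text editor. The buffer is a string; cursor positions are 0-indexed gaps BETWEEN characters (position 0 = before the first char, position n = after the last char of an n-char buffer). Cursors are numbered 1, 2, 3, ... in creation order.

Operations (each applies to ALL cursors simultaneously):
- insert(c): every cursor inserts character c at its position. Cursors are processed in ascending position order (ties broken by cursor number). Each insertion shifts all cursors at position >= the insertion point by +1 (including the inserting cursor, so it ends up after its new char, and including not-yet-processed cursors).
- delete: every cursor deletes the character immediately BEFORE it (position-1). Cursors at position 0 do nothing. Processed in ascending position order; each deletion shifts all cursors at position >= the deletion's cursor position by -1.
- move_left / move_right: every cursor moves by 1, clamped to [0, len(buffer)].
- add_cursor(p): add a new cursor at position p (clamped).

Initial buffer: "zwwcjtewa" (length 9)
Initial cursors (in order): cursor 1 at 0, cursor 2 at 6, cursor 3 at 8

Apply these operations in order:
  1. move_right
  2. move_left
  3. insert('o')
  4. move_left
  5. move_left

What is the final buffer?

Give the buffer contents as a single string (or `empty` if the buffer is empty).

Answer: ozwwcjtoewoa

Derivation:
After op 1 (move_right): buffer="zwwcjtewa" (len 9), cursors c1@1 c2@7 c3@9, authorship .........
After op 2 (move_left): buffer="zwwcjtewa" (len 9), cursors c1@0 c2@6 c3@8, authorship .........
After op 3 (insert('o')): buffer="ozwwcjtoewoa" (len 12), cursors c1@1 c2@8 c3@11, authorship 1......2..3.
After op 4 (move_left): buffer="ozwwcjtoewoa" (len 12), cursors c1@0 c2@7 c3@10, authorship 1......2..3.
After op 5 (move_left): buffer="ozwwcjtoewoa" (len 12), cursors c1@0 c2@6 c3@9, authorship 1......2..3.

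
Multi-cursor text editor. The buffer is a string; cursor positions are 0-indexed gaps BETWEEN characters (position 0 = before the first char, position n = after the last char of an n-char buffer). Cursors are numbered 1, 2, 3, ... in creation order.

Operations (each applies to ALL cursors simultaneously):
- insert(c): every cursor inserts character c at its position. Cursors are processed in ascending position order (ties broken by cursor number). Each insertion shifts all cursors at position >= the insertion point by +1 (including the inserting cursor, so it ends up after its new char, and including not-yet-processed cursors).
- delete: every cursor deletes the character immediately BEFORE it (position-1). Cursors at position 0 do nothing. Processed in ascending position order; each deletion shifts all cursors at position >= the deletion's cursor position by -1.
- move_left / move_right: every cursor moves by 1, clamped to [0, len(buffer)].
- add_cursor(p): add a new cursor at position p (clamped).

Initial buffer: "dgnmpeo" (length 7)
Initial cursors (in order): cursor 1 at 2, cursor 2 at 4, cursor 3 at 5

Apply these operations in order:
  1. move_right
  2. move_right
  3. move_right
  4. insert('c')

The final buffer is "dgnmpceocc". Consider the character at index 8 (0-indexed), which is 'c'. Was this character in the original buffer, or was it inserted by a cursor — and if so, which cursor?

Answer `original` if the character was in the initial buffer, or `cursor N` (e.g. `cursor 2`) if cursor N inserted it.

After op 1 (move_right): buffer="dgnmpeo" (len 7), cursors c1@3 c2@5 c3@6, authorship .......
After op 2 (move_right): buffer="dgnmpeo" (len 7), cursors c1@4 c2@6 c3@7, authorship .......
After op 3 (move_right): buffer="dgnmpeo" (len 7), cursors c1@5 c2@7 c3@7, authorship .......
After op 4 (insert('c')): buffer="dgnmpceocc" (len 10), cursors c1@6 c2@10 c3@10, authorship .....1..23
Authorship (.=original, N=cursor N): . . . . . 1 . . 2 3
Index 8: author = 2

Answer: cursor 2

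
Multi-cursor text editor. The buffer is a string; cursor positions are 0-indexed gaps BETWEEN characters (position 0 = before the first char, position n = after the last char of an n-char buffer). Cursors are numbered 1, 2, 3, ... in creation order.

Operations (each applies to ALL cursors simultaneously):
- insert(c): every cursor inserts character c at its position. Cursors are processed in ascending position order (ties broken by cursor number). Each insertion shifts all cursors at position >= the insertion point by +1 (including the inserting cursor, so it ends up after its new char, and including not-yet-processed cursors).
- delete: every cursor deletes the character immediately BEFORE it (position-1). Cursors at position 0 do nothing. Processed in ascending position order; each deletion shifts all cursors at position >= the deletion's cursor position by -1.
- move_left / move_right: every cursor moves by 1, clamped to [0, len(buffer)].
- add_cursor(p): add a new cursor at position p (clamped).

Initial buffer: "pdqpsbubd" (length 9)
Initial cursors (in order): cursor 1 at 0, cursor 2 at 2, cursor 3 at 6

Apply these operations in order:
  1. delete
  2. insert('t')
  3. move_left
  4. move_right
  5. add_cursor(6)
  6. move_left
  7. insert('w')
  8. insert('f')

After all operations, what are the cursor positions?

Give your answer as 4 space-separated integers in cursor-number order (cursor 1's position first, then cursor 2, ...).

Answer: 2 6 14 11

Derivation:
After op 1 (delete): buffer="pqpsubd" (len 7), cursors c1@0 c2@1 c3@4, authorship .......
After op 2 (insert('t')): buffer="tptqpstubd" (len 10), cursors c1@1 c2@3 c3@7, authorship 1.2...3...
After op 3 (move_left): buffer="tptqpstubd" (len 10), cursors c1@0 c2@2 c3@6, authorship 1.2...3...
After op 4 (move_right): buffer="tptqpstubd" (len 10), cursors c1@1 c2@3 c3@7, authorship 1.2...3...
After op 5 (add_cursor(6)): buffer="tptqpstubd" (len 10), cursors c1@1 c2@3 c4@6 c3@7, authorship 1.2...3...
After op 6 (move_left): buffer="tptqpstubd" (len 10), cursors c1@0 c2@2 c4@5 c3@6, authorship 1.2...3...
After op 7 (insert('w')): buffer="wtpwtqpwswtubd" (len 14), cursors c1@1 c2@4 c4@8 c3@10, authorship 11.22..4.33...
After op 8 (insert('f')): buffer="wftpwftqpwfswftubd" (len 18), cursors c1@2 c2@6 c4@11 c3@14, authorship 111.222..44.333...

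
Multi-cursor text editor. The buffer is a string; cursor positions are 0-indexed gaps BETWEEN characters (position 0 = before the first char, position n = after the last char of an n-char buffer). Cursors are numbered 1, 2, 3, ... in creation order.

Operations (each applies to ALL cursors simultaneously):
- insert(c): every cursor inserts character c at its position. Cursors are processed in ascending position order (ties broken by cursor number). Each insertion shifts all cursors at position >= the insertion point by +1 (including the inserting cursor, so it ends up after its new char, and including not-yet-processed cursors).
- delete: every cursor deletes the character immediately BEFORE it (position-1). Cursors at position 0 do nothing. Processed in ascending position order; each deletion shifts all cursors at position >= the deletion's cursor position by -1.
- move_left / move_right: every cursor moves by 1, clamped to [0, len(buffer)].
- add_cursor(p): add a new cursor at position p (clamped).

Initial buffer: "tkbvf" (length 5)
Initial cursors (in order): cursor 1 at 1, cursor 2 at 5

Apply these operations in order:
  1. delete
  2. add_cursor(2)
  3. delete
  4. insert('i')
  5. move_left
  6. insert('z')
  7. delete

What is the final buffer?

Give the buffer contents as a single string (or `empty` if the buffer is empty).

Answer: ikii

Derivation:
After op 1 (delete): buffer="kbv" (len 3), cursors c1@0 c2@3, authorship ...
After op 2 (add_cursor(2)): buffer="kbv" (len 3), cursors c1@0 c3@2 c2@3, authorship ...
After op 3 (delete): buffer="k" (len 1), cursors c1@0 c2@1 c3@1, authorship .
After op 4 (insert('i')): buffer="ikii" (len 4), cursors c1@1 c2@4 c3@4, authorship 1.23
After op 5 (move_left): buffer="ikii" (len 4), cursors c1@0 c2@3 c3@3, authorship 1.23
After op 6 (insert('z')): buffer="zikizzi" (len 7), cursors c1@1 c2@6 c3@6, authorship 11.2233
After op 7 (delete): buffer="ikii" (len 4), cursors c1@0 c2@3 c3@3, authorship 1.23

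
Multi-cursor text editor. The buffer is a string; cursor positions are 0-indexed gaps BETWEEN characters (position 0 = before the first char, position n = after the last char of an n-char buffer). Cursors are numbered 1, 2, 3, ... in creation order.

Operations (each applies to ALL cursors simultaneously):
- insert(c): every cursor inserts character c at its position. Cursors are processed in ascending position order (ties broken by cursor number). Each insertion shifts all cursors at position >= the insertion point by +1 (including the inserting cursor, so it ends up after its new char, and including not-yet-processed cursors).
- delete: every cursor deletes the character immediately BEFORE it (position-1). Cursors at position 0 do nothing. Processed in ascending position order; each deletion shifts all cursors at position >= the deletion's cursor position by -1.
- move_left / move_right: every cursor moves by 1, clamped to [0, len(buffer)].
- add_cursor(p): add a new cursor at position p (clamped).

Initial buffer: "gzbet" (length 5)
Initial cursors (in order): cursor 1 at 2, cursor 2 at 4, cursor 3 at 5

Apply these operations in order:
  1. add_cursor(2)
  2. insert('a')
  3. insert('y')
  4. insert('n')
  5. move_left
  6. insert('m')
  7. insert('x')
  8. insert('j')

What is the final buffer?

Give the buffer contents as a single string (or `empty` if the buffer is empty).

Answer: gzaayynmmxxjjnbeaymxjntaymxjn

Derivation:
After op 1 (add_cursor(2)): buffer="gzbet" (len 5), cursors c1@2 c4@2 c2@4 c3@5, authorship .....
After op 2 (insert('a')): buffer="gzaabeata" (len 9), cursors c1@4 c4@4 c2@7 c3@9, authorship ..14..2.3
After op 3 (insert('y')): buffer="gzaayybeaytay" (len 13), cursors c1@6 c4@6 c2@10 c3@13, authorship ..1414..22.33
After op 4 (insert('n')): buffer="gzaayynnbeayntayn" (len 17), cursors c1@8 c4@8 c2@13 c3@17, authorship ..141414..222.333
After op 5 (move_left): buffer="gzaayynnbeayntayn" (len 17), cursors c1@7 c4@7 c2@12 c3@16, authorship ..141414..222.333
After op 6 (insert('m')): buffer="gzaayynmmnbeaymntaymn" (len 21), cursors c1@9 c4@9 c2@15 c3@20, authorship ..14141144..2222.3333
After op 7 (insert('x')): buffer="gzaayynmmxxnbeaymxntaymxn" (len 25), cursors c1@11 c4@11 c2@18 c3@24, authorship ..1414114144..22222.33333
After op 8 (insert('j')): buffer="gzaayynmmxxjjnbeaymxjntaymxjn" (len 29), cursors c1@13 c4@13 c2@21 c3@28, authorship ..141411414144..222222.333333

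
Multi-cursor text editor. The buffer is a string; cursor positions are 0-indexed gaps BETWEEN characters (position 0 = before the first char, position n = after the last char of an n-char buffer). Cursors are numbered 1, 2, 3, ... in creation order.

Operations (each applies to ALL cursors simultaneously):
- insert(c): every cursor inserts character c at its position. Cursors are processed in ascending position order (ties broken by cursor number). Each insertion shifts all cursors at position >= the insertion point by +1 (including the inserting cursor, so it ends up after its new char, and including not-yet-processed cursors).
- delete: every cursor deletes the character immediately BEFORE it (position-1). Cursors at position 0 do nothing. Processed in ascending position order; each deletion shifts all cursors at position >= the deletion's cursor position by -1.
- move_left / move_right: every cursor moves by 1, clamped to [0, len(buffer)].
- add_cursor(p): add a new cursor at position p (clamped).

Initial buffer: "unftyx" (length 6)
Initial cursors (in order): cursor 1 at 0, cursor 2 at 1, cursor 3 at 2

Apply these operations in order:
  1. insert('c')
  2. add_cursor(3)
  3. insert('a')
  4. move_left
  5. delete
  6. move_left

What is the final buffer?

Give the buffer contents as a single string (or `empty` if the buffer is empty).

After op 1 (insert('c')): buffer="cucncftyx" (len 9), cursors c1@1 c2@3 c3@5, authorship 1.2.3....
After op 2 (add_cursor(3)): buffer="cucncftyx" (len 9), cursors c1@1 c2@3 c4@3 c3@5, authorship 1.2.3....
After op 3 (insert('a')): buffer="caucaancaftyx" (len 13), cursors c1@2 c2@6 c4@6 c3@9, authorship 11.224.33....
After op 4 (move_left): buffer="caucaancaftyx" (len 13), cursors c1@1 c2@5 c4@5 c3@8, authorship 11.224.33....
After op 5 (delete): buffer="auanaftyx" (len 9), cursors c1@0 c2@2 c4@2 c3@4, authorship 1.4.3....
After op 6 (move_left): buffer="auanaftyx" (len 9), cursors c1@0 c2@1 c4@1 c3@3, authorship 1.4.3....

Answer: auanaftyx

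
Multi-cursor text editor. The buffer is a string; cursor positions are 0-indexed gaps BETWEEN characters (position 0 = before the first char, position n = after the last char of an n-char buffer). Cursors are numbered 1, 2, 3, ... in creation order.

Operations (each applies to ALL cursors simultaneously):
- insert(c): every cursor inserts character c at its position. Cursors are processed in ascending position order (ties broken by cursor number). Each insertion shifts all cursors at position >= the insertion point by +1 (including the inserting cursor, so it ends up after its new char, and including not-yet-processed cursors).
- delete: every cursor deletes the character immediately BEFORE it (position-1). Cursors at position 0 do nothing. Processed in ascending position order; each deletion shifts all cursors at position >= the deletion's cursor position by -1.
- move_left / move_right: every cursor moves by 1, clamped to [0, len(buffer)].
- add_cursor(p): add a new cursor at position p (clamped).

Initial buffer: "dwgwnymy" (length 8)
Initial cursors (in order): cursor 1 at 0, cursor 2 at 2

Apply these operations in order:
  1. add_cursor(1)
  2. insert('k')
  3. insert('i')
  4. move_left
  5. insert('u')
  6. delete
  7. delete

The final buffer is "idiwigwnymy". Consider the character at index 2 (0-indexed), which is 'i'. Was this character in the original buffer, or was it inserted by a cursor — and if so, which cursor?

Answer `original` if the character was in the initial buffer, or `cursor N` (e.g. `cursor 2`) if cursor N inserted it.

Answer: cursor 3

Derivation:
After op 1 (add_cursor(1)): buffer="dwgwnymy" (len 8), cursors c1@0 c3@1 c2@2, authorship ........
After op 2 (insert('k')): buffer="kdkwkgwnymy" (len 11), cursors c1@1 c3@3 c2@5, authorship 1.3.2......
After op 3 (insert('i')): buffer="kidkiwkigwnymy" (len 14), cursors c1@2 c3@5 c2@8, authorship 11.33.22......
After op 4 (move_left): buffer="kidkiwkigwnymy" (len 14), cursors c1@1 c3@4 c2@7, authorship 11.33.22......
After op 5 (insert('u')): buffer="kuidkuiwkuigwnymy" (len 17), cursors c1@2 c3@6 c2@10, authorship 111.333.222......
After op 6 (delete): buffer="kidkiwkigwnymy" (len 14), cursors c1@1 c3@4 c2@7, authorship 11.33.22......
After op 7 (delete): buffer="idiwigwnymy" (len 11), cursors c1@0 c3@2 c2@4, authorship 1.3.2......
Authorship (.=original, N=cursor N): 1 . 3 . 2 . . . . . .
Index 2: author = 3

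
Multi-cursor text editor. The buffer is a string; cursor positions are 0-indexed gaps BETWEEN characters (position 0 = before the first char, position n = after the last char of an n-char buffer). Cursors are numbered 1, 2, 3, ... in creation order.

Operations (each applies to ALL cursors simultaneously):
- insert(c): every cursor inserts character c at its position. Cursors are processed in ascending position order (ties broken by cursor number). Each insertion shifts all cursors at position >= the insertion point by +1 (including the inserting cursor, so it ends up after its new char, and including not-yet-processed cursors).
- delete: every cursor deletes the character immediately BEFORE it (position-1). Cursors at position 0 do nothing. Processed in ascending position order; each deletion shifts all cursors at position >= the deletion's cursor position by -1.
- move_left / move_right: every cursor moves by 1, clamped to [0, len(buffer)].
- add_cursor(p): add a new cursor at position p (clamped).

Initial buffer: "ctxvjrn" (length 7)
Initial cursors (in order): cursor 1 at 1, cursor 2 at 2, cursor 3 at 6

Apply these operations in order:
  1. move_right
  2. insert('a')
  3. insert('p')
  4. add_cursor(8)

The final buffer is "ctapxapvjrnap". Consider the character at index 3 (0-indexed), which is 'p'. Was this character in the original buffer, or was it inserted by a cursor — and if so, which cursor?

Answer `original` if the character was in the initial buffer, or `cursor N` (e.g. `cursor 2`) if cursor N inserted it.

After op 1 (move_right): buffer="ctxvjrn" (len 7), cursors c1@2 c2@3 c3@7, authorship .......
After op 2 (insert('a')): buffer="ctaxavjrna" (len 10), cursors c1@3 c2@5 c3@10, authorship ..1.2....3
After op 3 (insert('p')): buffer="ctapxapvjrnap" (len 13), cursors c1@4 c2@7 c3@13, authorship ..11.22....33
After op 4 (add_cursor(8)): buffer="ctapxapvjrnap" (len 13), cursors c1@4 c2@7 c4@8 c3@13, authorship ..11.22....33
Authorship (.=original, N=cursor N): . . 1 1 . 2 2 . . . . 3 3
Index 3: author = 1

Answer: cursor 1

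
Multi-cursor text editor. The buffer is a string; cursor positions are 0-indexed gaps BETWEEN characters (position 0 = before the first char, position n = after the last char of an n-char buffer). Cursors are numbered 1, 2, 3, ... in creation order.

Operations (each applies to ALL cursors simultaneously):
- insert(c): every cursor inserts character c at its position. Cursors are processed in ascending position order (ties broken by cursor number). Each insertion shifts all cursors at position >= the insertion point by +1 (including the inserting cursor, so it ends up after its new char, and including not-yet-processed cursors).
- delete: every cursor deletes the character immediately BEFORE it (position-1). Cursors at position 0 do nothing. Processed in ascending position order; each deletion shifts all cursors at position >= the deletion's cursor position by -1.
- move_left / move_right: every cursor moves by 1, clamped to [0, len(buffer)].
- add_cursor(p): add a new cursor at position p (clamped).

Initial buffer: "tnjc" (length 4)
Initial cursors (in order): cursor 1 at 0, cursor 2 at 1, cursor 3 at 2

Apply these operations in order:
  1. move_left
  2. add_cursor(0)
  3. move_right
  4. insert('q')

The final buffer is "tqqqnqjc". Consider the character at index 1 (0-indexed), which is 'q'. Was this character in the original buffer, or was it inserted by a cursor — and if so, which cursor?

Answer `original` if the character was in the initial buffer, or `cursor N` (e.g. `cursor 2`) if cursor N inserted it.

After op 1 (move_left): buffer="tnjc" (len 4), cursors c1@0 c2@0 c3@1, authorship ....
After op 2 (add_cursor(0)): buffer="tnjc" (len 4), cursors c1@0 c2@0 c4@0 c3@1, authorship ....
After op 3 (move_right): buffer="tnjc" (len 4), cursors c1@1 c2@1 c4@1 c3@2, authorship ....
After op 4 (insert('q')): buffer="tqqqnqjc" (len 8), cursors c1@4 c2@4 c4@4 c3@6, authorship .124.3..
Authorship (.=original, N=cursor N): . 1 2 4 . 3 . .
Index 1: author = 1

Answer: cursor 1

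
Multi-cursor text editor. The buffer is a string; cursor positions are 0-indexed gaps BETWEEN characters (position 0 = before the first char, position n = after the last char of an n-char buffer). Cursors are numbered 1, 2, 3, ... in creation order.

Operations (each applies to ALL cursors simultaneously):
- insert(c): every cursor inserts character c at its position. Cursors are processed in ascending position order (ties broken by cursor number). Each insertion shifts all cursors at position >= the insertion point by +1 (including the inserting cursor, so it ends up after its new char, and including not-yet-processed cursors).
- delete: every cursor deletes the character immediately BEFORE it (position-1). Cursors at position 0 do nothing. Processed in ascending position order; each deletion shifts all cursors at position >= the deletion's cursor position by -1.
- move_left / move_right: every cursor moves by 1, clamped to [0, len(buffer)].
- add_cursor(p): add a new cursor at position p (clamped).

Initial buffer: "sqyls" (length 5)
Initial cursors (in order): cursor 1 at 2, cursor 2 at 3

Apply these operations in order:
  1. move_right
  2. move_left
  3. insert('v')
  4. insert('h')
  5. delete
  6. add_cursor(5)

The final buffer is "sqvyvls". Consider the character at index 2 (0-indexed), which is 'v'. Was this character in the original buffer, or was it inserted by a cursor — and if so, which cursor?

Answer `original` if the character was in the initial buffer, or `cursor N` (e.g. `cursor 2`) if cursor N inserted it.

Answer: cursor 1

Derivation:
After op 1 (move_right): buffer="sqyls" (len 5), cursors c1@3 c2@4, authorship .....
After op 2 (move_left): buffer="sqyls" (len 5), cursors c1@2 c2@3, authorship .....
After op 3 (insert('v')): buffer="sqvyvls" (len 7), cursors c1@3 c2@5, authorship ..1.2..
After op 4 (insert('h')): buffer="sqvhyvhls" (len 9), cursors c1@4 c2@7, authorship ..11.22..
After op 5 (delete): buffer="sqvyvls" (len 7), cursors c1@3 c2@5, authorship ..1.2..
After op 6 (add_cursor(5)): buffer="sqvyvls" (len 7), cursors c1@3 c2@5 c3@5, authorship ..1.2..
Authorship (.=original, N=cursor N): . . 1 . 2 . .
Index 2: author = 1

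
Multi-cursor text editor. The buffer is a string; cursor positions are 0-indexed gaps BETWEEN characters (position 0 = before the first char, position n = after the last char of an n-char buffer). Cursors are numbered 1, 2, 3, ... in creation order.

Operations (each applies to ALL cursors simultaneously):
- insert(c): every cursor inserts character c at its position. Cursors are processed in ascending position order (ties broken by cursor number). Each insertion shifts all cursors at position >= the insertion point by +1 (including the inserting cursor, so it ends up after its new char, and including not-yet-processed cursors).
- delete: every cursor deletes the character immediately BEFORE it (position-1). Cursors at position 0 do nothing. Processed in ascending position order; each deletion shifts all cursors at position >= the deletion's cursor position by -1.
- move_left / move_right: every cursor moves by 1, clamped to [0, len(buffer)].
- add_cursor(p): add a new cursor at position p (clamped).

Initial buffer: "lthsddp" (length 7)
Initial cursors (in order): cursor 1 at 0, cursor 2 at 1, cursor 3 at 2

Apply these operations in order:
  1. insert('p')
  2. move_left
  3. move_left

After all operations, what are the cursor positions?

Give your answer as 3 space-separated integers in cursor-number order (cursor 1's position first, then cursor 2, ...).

Answer: 0 1 3

Derivation:
After op 1 (insert('p')): buffer="plptphsddp" (len 10), cursors c1@1 c2@3 c3@5, authorship 1.2.3.....
After op 2 (move_left): buffer="plptphsddp" (len 10), cursors c1@0 c2@2 c3@4, authorship 1.2.3.....
After op 3 (move_left): buffer="plptphsddp" (len 10), cursors c1@0 c2@1 c3@3, authorship 1.2.3.....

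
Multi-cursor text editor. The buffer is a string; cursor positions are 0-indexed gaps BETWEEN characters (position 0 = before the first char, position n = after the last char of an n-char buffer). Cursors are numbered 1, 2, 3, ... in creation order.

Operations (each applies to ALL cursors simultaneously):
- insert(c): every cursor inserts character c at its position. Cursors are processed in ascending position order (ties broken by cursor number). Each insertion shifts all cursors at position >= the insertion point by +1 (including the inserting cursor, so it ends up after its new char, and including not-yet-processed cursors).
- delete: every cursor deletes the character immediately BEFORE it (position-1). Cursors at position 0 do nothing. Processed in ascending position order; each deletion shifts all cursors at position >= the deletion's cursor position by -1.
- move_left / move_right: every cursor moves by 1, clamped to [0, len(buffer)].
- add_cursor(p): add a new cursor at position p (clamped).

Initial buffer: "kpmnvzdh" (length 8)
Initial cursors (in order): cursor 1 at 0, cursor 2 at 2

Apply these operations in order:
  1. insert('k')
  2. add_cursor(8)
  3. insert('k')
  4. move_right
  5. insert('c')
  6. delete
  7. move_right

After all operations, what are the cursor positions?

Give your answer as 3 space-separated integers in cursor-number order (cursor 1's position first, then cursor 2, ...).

After op 1 (insert('k')): buffer="kkpkmnvzdh" (len 10), cursors c1@1 c2@4, authorship 1..2......
After op 2 (add_cursor(8)): buffer="kkpkmnvzdh" (len 10), cursors c1@1 c2@4 c3@8, authorship 1..2......
After op 3 (insert('k')): buffer="kkkpkkmnvzkdh" (len 13), cursors c1@2 c2@6 c3@11, authorship 11..22....3..
After op 4 (move_right): buffer="kkkpkkmnvzkdh" (len 13), cursors c1@3 c2@7 c3@12, authorship 11..22....3..
After op 5 (insert('c')): buffer="kkkcpkkmcnvzkdch" (len 16), cursors c1@4 c2@9 c3@15, authorship 11.1.22.2...3.3.
After op 6 (delete): buffer="kkkpkkmnvzkdh" (len 13), cursors c1@3 c2@7 c3@12, authorship 11..22....3..
After op 7 (move_right): buffer="kkkpkkmnvzkdh" (len 13), cursors c1@4 c2@8 c3@13, authorship 11..22....3..

Answer: 4 8 13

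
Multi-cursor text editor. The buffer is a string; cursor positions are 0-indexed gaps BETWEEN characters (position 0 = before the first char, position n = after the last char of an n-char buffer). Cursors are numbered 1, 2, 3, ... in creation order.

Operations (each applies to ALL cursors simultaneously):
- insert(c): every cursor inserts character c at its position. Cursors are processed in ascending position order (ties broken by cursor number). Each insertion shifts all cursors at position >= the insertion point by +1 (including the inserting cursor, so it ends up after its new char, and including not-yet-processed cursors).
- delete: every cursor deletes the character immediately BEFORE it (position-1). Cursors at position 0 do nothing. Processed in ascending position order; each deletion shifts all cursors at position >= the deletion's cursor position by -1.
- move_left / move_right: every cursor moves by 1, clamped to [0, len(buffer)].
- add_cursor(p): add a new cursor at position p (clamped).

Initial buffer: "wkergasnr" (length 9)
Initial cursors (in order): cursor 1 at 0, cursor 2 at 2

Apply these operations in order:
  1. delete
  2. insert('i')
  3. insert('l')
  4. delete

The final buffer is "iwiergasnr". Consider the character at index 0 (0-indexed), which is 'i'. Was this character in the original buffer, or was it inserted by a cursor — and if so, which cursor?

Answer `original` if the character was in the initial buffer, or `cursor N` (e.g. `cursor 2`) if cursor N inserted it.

Answer: cursor 1

Derivation:
After op 1 (delete): buffer="wergasnr" (len 8), cursors c1@0 c2@1, authorship ........
After op 2 (insert('i')): buffer="iwiergasnr" (len 10), cursors c1@1 c2@3, authorship 1.2.......
After op 3 (insert('l')): buffer="ilwilergasnr" (len 12), cursors c1@2 c2@5, authorship 11.22.......
After op 4 (delete): buffer="iwiergasnr" (len 10), cursors c1@1 c2@3, authorship 1.2.......
Authorship (.=original, N=cursor N): 1 . 2 . . . . . . .
Index 0: author = 1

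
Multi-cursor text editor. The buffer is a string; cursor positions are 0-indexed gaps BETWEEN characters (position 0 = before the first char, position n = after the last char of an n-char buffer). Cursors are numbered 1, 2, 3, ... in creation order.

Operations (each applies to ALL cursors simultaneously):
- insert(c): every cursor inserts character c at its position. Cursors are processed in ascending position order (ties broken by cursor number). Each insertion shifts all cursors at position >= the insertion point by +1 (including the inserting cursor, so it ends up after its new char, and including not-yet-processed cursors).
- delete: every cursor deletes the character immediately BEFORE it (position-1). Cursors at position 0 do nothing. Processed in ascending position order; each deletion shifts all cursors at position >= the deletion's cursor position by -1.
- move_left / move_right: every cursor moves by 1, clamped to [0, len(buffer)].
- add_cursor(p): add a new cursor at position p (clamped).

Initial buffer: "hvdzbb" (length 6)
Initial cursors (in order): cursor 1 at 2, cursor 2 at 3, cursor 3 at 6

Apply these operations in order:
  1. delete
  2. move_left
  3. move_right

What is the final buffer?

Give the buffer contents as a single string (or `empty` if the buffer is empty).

After op 1 (delete): buffer="hzb" (len 3), cursors c1@1 c2@1 c3@3, authorship ...
After op 2 (move_left): buffer="hzb" (len 3), cursors c1@0 c2@0 c3@2, authorship ...
After op 3 (move_right): buffer="hzb" (len 3), cursors c1@1 c2@1 c3@3, authorship ...

Answer: hzb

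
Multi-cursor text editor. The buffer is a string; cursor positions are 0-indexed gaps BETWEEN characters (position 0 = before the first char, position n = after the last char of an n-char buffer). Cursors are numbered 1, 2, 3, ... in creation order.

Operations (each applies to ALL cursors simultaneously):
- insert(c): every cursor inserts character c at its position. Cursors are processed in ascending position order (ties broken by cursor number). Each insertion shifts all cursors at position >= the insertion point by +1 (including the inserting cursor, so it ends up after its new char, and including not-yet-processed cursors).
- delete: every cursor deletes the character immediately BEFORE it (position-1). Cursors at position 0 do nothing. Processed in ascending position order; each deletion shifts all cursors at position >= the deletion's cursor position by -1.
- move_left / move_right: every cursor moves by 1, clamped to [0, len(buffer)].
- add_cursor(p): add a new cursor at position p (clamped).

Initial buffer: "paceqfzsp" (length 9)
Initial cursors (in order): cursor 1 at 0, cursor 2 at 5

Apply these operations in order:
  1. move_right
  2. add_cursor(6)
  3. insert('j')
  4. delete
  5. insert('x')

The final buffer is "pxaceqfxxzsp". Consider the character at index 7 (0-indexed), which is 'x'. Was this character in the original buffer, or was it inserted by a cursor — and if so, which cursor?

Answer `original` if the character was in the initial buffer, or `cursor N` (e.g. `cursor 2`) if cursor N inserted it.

Answer: cursor 2

Derivation:
After op 1 (move_right): buffer="paceqfzsp" (len 9), cursors c1@1 c2@6, authorship .........
After op 2 (add_cursor(6)): buffer="paceqfzsp" (len 9), cursors c1@1 c2@6 c3@6, authorship .........
After op 3 (insert('j')): buffer="pjaceqfjjzsp" (len 12), cursors c1@2 c2@9 c3@9, authorship .1.....23...
After op 4 (delete): buffer="paceqfzsp" (len 9), cursors c1@1 c2@6 c3@6, authorship .........
After op 5 (insert('x')): buffer="pxaceqfxxzsp" (len 12), cursors c1@2 c2@9 c3@9, authorship .1.....23...
Authorship (.=original, N=cursor N): . 1 . . . . . 2 3 . . .
Index 7: author = 2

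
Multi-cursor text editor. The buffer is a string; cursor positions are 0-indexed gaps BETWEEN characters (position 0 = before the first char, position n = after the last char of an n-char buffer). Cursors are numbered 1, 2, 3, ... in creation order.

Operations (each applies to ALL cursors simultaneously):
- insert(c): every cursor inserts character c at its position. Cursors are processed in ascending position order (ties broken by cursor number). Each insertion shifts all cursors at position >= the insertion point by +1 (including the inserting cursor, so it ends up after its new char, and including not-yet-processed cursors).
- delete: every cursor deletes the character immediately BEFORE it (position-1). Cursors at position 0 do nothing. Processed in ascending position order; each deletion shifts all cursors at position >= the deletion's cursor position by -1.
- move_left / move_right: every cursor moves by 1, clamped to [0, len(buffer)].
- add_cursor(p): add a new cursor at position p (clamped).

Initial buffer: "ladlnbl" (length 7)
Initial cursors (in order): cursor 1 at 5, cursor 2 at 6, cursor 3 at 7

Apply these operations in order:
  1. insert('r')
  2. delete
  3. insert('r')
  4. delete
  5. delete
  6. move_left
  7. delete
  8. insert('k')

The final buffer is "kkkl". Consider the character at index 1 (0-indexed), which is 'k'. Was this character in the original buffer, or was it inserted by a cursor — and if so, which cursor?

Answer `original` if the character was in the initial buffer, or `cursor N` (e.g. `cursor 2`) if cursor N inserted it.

Answer: cursor 2

Derivation:
After op 1 (insert('r')): buffer="ladlnrbrlr" (len 10), cursors c1@6 c2@8 c3@10, authorship .....1.2.3
After op 2 (delete): buffer="ladlnbl" (len 7), cursors c1@5 c2@6 c3@7, authorship .......
After op 3 (insert('r')): buffer="ladlnrbrlr" (len 10), cursors c1@6 c2@8 c3@10, authorship .....1.2.3
After op 4 (delete): buffer="ladlnbl" (len 7), cursors c1@5 c2@6 c3@7, authorship .......
After op 5 (delete): buffer="ladl" (len 4), cursors c1@4 c2@4 c3@4, authorship ....
After op 6 (move_left): buffer="ladl" (len 4), cursors c1@3 c2@3 c3@3, authorship ....
After op 7 (delete): buffer="l" (len 1), cursors c1@0 c2@0 c3@0, authorship .
After op 8 (insert('k')): buffer="kkkl" (len 4), cursors c1@3 c2@3 c3@3, authorship 123.
Authorship (.=original, N=cursor N): 1 2 3 .
Index 1: author = 2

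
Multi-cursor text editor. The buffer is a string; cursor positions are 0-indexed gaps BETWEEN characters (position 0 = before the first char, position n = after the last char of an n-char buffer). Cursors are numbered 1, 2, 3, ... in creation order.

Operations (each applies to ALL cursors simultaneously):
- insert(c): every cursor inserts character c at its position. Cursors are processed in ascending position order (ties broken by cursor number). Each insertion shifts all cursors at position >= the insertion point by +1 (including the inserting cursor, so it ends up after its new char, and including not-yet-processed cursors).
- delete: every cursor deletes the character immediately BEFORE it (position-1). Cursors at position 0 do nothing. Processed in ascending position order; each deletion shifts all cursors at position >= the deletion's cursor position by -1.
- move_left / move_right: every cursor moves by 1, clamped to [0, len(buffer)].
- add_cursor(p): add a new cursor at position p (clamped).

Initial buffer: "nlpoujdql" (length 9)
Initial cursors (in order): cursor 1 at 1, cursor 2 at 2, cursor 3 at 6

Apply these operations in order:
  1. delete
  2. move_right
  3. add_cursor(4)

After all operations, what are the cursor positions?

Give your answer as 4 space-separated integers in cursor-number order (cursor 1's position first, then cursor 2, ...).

After op 1 (delete): buffer="poudql" (len 6), cursors c1@0 c2@0 c3@3, authorship ......
After op 2 (move_right): buffer="poudql" (len 6), cursors c1@1 c2@1 c3@4, authorship ......
After op 3 (add_cursor(4)): buffer="poudql" (len 6), cursors c1@1 c2@1 c3@4 c4@4, authorship ......

Answer: 1 1 4 4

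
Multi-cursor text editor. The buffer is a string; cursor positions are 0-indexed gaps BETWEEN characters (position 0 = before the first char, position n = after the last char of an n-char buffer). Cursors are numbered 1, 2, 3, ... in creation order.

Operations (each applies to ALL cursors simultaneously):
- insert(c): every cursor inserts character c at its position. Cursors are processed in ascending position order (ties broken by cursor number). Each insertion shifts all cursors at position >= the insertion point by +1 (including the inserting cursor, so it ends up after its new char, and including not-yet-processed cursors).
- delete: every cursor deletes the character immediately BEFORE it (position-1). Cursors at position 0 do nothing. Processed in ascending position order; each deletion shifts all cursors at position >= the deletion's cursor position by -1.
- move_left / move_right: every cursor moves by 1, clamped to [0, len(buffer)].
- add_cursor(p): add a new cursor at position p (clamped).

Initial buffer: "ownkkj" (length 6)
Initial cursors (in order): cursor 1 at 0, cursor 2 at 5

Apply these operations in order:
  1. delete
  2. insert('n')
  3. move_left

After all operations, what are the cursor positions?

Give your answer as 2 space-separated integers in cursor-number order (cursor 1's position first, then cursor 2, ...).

After op 1 (delete): buffer="ownkj" (len 5), cursors c1@0 c2@4, authorship .....
After op 2 (insert('n')): buffer="nownknj" (len 7), cursors c1@1 c2@6, authorship 1....2.
After op 3 (move_left): buffer="nownknj" (len 7), cursors c1@0 c2@5, authorship 1....2.

Answer: 0 5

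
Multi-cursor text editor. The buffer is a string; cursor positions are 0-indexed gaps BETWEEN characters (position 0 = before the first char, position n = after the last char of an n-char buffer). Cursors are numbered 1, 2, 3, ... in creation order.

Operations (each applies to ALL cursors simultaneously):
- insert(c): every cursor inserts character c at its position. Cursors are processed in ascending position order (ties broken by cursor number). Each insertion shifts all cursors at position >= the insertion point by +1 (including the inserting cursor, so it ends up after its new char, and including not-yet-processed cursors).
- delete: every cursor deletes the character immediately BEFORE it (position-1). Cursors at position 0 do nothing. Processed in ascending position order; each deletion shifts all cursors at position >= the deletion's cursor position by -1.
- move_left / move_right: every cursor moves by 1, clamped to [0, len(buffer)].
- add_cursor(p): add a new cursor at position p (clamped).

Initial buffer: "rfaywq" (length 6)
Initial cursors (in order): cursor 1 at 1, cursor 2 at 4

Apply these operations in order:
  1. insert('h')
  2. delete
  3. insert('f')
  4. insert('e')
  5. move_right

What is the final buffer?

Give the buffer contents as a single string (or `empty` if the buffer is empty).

After op 1 (insert('h')): buffer="rhfayhwq" (len 8), cursors c1@2 c2@6, authorship .1...2..
After op 2 (delete): buffer="rfaywq" (len 6), cursors c1@1 c2@4, authorship ......
After op 3 (insert('f')): buffer="rffayfwq" (len 8), cursors c1@2 c2@6, authorship .1...2..
After op 4 (insert('e')): buffer="rfefayfewq" (len 10), cursors c1@3 c2@8, authorship .11...22..
After op 5 (move_right): buffer="rfefayfewq" (len 10), cursors c1@4 c2@9, authorship .11...22..

Answer: rfefayfewq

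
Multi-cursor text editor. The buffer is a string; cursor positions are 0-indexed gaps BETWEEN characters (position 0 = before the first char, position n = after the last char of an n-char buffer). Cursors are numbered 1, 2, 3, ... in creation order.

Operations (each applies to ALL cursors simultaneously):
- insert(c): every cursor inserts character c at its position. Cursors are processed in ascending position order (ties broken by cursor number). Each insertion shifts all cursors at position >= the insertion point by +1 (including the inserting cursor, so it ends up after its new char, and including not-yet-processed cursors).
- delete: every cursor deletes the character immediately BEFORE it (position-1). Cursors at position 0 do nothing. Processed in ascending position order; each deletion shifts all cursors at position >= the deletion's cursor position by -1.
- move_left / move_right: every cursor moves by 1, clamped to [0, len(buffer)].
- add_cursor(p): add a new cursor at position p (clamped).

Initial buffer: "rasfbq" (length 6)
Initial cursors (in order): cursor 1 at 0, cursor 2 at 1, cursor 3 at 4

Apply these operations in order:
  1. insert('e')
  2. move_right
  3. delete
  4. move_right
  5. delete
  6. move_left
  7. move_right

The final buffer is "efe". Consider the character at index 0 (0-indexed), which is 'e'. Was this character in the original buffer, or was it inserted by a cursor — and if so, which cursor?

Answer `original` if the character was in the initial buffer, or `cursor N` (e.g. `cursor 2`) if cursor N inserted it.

After op 1 (insert('e')): buffer="ereasfebq" (len 9), cursors c1@1 c2@3 c3@7, authorship 1.2...3..
After op 2 (move_right): buffer="ereasfebq" (len 9), cursors c1@2 c2@4 c3@8, authorship 1.2...3..
After op 3 (delete): buffer="eesfeq" (len 6), cursors c1@1 c2@2 c3@5, authorship 12..3.
After op 4 (move_right): buffer="eesfeq" (len 6), cursors c1@2 c2@3 c3@6, authorship 12..3.
After op 5 (delete): buffer="efe" (len 3), cursors c1@1 c2@1 c3@3, authorship 1.3
After op 6 (move_left): buffer="efe" (len 3), cursors c1@0 c2@0 c3@2, authorship 1.3
After op 7 (move_right): buffer="efe" (len 3), cursors c1@1 c2@1 c3@3, authorship 1.3
Authorship (.=original, N=cursor N): 1 . 3
Index 0: author = 1

Answer: cursor 1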